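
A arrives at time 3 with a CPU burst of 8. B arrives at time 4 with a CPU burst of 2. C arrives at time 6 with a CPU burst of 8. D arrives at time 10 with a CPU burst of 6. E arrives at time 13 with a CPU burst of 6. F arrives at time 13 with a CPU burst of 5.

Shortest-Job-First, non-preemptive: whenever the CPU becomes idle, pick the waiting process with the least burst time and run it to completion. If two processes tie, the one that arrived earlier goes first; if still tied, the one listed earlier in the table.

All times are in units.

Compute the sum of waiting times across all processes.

50

Gantt: | idle 0-3 | A 3-11 | B 11-13 | F 13-18 | D 18-24 | E 24-30 | C 30-38 |
Completion: A=11  B=13  C=38  D=24  E=30  F=18
Turnaround (C−A): A=8  B=9  C=32  D=14  E=17  F=5
Waiting = turnaround − burst: A=0, B=7, C=24, D=8, E=11, F=0
Total waiting = 0 + 7 + 24 + 8 + 11 + 0 = 50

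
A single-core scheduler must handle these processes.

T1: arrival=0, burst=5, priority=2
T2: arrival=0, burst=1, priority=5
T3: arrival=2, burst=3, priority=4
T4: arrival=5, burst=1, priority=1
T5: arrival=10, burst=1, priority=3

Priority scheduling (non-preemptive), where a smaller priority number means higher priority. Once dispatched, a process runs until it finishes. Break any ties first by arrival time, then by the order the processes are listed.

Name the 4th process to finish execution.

T2

Timeline: | T1 0-5 | T4 5-6 | T3 6-9 | T2 9-10 | T5 10-11 |
Completion: T1=5  T2=10  T3=9  T4=6  T5=11
Turnaround (C−A): T1=5  T2=10  T3=7  T4=1  T5=1
Finish order: T1 → T4 → T3 → T2 → T5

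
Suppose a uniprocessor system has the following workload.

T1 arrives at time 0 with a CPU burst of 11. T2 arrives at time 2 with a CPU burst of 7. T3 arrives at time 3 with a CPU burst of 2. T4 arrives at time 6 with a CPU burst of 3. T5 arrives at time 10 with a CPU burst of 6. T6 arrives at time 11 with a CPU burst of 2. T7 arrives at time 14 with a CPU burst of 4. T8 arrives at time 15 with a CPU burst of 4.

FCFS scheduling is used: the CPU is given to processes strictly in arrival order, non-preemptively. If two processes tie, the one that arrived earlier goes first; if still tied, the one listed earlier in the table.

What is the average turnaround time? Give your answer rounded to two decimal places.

18.13

Gantt: | T1 0-11 | T2 11-18 | T3 18-20 | T4 20-23 | T5 23-29 | T6 29-31 | T7 31-35 | T8 35-39 |
Completion: T1=11  T2=18  T3=20  T4=23  T5=29  T6=31  T7=35  T8=39
Turnaround times: T1=11, T2=16, T3=17, T4=17, T5=19, T6=20, T7=21, T8=24
Average turnaround = (11+16+17+17+19+20+21+24) / 8 = 145/8 = 18.13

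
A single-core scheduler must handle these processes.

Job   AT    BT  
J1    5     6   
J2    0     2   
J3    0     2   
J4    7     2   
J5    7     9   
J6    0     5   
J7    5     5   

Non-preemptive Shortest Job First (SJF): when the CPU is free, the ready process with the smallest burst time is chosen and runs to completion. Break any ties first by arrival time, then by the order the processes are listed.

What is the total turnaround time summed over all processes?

Gantt: | J2 0-2 | J3 2-4 | J6 4-9 | J4 9-11 | J7 11-16 | J1 16-22 | J5 22-31 |
Completion: J1=22  J2=2  J3=4  J4=11  J5=31  J6=9  J7=16
Turnaround = completion − arrival: J1=17, J2=2, J3=4, J4=4, J5=24, J6=9, J7=11
Total turnaround = 17 + 2 + 4 + 4 + 24 + 9 + 11 = 71

71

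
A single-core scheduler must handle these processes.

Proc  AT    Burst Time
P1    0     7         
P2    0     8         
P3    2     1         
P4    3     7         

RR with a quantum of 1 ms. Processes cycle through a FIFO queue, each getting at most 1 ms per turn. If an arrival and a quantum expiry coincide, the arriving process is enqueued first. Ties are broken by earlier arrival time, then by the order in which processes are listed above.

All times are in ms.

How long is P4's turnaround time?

20

Gantt: | P1 0-1 | P2 1-2 | P1 2-3 | P3 3-4 | P2 4-5 | P4 5-6 | P1 6-7 | P2 7-8 | P4 8-9 | P1 9-10 | P2 10-11 | P4 11-12 | P1 12-13 | P2 13-14 | P4 14-15 | P1 15-16 | P2 16-17 | P4 17-18 | P1 18-19 | P2 19-20 | P4 20-21 | P2 21-22 | P4 22-23 |
Completion: P1=19  P2=22  P3=4  P4=23
Turnaround (C−A): P1=19  P2=22  P3=2  P4=20
Turnaround(P4) = completion − arrival = 23 − 3 = 20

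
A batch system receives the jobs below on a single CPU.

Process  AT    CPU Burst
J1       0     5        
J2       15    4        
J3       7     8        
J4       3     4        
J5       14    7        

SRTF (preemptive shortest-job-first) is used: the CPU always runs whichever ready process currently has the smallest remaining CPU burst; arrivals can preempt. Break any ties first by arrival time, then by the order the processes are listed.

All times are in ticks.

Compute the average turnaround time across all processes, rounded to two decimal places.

Schedule: | J1 0-5 | J4 5-9 | J3 9-17 | J2 17-21 | J5 21-28 |
Completion: J1=5  J2=21  J3=17  J4=9  J5=28
Turnaround (C−A): J1=5  J2=6  J3=10  J4=6  J5=14
Turnaround times: J1=5, J2=6, J3=10, J4=6, J5=14
Average turnaround = (5+6+10+6+14) / 5 = 41/5 = 8.20

8.20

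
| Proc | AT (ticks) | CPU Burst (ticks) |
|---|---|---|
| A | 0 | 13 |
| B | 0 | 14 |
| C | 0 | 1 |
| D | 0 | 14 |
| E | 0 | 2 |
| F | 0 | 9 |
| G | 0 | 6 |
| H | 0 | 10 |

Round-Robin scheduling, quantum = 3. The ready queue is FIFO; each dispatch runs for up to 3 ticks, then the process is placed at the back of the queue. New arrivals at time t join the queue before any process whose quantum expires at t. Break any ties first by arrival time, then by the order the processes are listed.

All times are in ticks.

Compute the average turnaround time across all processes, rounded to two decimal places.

Gantt: | A 0-3 | B 3-6 | C 6-7 | D 7-10 | E 10-12 | F 12-15 | G 15-18 | H 18-21 | A 21-24 | B 24-27 | D 27-30 | F 30-33 | G 33-36 | H 36-39 | A 39-42 | B 42-45 | D 45-48 | F 48-51 | H 51-54 | A 54-57 | B 57-60 | D 60-63 | H 63-64 | A 64-65 | B 65-67 | D 67-69 |
Completion: A=65  B=67  C=7  D=69  E=12  F=51  G=36  H=64
Turnaround times: A=65, B=67, C=7, D=69, E=12, F=51, G=36, H=64
Average turnaround = (65+67+7+69+12+51+36+64) / 8 = 371/8 = 46.38

46.38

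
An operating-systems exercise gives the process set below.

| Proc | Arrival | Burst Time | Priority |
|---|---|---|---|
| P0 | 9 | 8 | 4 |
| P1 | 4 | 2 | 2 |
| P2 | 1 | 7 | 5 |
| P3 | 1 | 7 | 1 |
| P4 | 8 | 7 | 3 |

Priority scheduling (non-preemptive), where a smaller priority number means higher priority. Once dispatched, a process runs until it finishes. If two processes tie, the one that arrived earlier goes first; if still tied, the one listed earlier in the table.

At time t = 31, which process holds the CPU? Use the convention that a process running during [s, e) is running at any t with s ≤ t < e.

P2

Schedule: | idle 0-1 | P3 1-8 | P1 8-10 | P4 10-17 | P0 17-25 | P2 25-32 |
Completion: P0=25  P1=10  P2=32  P3=8  P4=17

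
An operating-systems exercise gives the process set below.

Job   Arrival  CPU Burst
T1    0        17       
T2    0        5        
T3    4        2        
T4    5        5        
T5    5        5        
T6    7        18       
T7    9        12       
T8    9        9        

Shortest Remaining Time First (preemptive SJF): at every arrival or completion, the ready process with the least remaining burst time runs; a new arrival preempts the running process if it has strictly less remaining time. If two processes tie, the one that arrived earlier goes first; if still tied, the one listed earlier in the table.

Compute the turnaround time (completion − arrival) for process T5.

12

Gantt: | T2 0-5 | T3 5-7 | T4 7-12 | T5 12-17 | T8 17-26 | T7 26-38 | T1 38-55 | T6 55-73 |
Completion: T1=55  T2=5  T3=7  T4=12  T5=17  T6=73  T7=38  T8=26
Turnaround(T5) = completion − arrival = 17 − 5 = 12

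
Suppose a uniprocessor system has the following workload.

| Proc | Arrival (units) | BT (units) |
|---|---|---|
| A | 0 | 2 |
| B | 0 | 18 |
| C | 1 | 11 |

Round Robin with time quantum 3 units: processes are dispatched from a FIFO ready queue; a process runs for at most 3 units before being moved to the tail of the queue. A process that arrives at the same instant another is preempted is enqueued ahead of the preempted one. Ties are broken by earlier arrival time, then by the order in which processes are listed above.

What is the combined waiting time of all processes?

Gantt: | A 0-2 | B 2-5 | C 5-8 | B 8-11 | C 11-14 | B 14-17 | C 17-20 | B 20-23 | C 23-25 | B 25-31 |
Completion: A=2  B=31  C=25
Waiting = turnaround − burst: A=0, B=13, C=13
Total waiting = 0 + 13 + 13 = 26

26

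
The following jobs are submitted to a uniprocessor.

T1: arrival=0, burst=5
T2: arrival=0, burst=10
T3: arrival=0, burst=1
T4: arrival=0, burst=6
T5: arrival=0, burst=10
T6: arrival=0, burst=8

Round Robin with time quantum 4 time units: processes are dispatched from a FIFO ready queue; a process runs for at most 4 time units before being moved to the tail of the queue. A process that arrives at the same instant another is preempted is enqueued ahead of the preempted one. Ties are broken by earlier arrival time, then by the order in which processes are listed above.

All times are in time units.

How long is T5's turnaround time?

40

Gantt: | T1 0-4 | T2 4-8 | T3 8-9 | T4 9-13 | T5 13-17 | T6 17-21 | T1 21-22 | T2 22-26 | T4 26-28 | T5 28-32 | T6 32-36 | T2 36-38 | T5 38-40 |
Completion: T1=22  T2=38  T3=9  T4=28  T5=40  T6=36
Turnaround(T5) = completion − arrival = 40 − 0 = 40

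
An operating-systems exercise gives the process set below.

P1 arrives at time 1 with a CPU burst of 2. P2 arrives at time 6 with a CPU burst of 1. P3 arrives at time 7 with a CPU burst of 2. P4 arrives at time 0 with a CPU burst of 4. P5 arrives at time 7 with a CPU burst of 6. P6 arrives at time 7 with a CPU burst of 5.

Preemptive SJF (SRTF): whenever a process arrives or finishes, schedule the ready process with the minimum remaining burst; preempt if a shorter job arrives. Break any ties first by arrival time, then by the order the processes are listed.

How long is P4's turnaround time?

Timeline: | P4 0-1 | P1 1-3 | P4 3-6 | P2 6-7 | P3 7-9 | P6 9-14 | P5 14-20 |
Completion: P1=3  P2=7  P3=9  P4=6  P5=20  P6=14
Turnaround (C−A): P1=2  P2=1  P3=2  P4=6  P5=13  P6=7
Turnaround(P4) = completion − arrival = 6 − 0 = 6

6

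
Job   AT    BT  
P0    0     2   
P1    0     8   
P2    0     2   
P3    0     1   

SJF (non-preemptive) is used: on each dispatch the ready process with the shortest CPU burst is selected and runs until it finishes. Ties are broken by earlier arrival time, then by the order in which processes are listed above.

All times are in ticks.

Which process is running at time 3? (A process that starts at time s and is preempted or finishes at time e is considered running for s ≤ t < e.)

Gantt: | P3 0-1 | P0 1-3 | P2 3-5 | P1 5-13 |
Completion: P0=3  P1=13  P2=5  P3=1

P2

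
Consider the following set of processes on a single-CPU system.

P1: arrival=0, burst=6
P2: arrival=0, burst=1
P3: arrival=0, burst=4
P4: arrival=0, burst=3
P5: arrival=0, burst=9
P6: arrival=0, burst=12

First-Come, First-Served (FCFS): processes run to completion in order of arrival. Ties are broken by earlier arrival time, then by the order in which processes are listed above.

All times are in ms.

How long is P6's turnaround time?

35

Timeline: | P1 0-6 | P2 6-7 | P3 7-11 | P4 11-14 | P5 14-23 | P6 23-35 |
Completion: P1=6  P2=7  P3=11  P4=14  P5=23  P6=35
Turnaround(P6) = completion − arrival = 35 − 0 = 35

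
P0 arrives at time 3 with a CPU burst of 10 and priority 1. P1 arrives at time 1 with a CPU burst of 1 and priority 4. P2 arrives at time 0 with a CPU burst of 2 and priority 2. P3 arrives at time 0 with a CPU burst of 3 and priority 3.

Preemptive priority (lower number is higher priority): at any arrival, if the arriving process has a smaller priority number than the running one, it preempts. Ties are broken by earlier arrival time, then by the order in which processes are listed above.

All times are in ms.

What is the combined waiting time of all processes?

26

Timeline: | P2 0-2 | P3 2-3 | P0 3-13 | P3 13-15 | P1 15-16 |
Completion: P0=13  P1=16  P2=2  P3=15
Turnaround (C−A): P0=10  P1=15  P2=2  P3=15
Waiting = turnaround − burst: P0=0, P1=14, P2=0, P3=12
Total waiting = 0 + 14 + 0 + 12 = 26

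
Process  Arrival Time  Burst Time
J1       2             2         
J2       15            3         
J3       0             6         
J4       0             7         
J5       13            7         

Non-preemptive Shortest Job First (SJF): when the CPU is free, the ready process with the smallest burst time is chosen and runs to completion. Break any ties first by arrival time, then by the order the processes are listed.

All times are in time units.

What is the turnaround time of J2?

3

Gantt: | J3 0-6 | J1 6-8 | J4 8-15 | J2 15-18 | J5 18-25 |
Completion: J1=8  J2=18  J3=6  J4=15  J5=25
Turnaround(J2) = completion − arrival = 18 − 15 = 3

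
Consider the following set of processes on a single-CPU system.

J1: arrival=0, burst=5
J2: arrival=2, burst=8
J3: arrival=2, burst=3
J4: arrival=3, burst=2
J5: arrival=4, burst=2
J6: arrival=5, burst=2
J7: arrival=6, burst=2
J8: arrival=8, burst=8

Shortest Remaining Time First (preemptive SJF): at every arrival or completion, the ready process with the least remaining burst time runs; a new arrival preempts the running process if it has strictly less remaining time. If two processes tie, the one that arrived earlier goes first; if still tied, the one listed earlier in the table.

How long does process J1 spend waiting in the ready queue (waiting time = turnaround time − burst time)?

Schedule: | J1 0-5 | J4 5-7 | J5 7-9 | J6 9-11 | J7 11-13 | J3 13-16 | J2 16-24 | J8 24-32 |
Completion: J1=5  J2=24  J3=16  J4=7  J5=9  J6=11  J7=13  J8=32
Turnaround (C−A): J1=5  J2=22  J3=14  J4=4  J5=5  J6=6  J7=7  J8=24
Waiting(J1) = turnaround − burst = 5 − 5 = 0

0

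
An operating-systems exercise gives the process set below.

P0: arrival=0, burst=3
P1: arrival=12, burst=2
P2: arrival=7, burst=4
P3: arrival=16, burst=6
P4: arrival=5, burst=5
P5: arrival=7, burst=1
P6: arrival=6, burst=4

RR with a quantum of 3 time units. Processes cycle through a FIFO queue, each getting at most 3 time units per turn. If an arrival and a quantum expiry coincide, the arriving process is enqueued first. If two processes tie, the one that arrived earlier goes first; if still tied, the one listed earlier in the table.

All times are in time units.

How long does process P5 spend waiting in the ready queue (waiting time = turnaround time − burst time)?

7

Timeline: | P0 0-3 | idle 3-5 | P4 5-8 | P6 8-11 | P2 11-14 | P5 14-15 | P4 15-17 | P6 17-18 | P1 18-20 | P2 20-21 | P3 21-27 |
Completion: P0=3  P1=20  P2=21  P3=27  P4=17  P5=15  P6=18
Waiting(P5) = turnaround − burst = 8 − 1 = 7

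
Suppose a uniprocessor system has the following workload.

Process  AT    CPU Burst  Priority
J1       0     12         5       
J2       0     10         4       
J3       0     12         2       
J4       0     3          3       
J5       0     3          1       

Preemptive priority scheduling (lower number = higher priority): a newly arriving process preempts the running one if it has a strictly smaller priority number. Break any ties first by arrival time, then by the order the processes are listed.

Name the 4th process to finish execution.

J2

Gantt: | J5 0-3 | J3 3-15 | J4 15-18 | J2 18-28 | J1 28-40 |
Completion: J1=40  J2=28  J3=15  J4=18  J5=3
Turnaround (C−A): J1=40  J2=28  J3=15  J4=18  J5=3
Finish order: J5 → J3 → J4 → J2 → J1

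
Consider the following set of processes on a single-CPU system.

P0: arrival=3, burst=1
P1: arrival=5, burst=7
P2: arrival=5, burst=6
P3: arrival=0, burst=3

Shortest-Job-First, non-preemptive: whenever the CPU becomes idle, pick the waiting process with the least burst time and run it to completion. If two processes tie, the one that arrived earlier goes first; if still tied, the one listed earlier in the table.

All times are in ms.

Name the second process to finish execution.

P0

Gantt: | P3 0-3 | P0 3-4 | idle 4-5 | P2 5-11 | P1 11-18 |
Completion: P0=4  P1=18  P2=11  P3=3
Finish order: P3 → P0 → P2 → P1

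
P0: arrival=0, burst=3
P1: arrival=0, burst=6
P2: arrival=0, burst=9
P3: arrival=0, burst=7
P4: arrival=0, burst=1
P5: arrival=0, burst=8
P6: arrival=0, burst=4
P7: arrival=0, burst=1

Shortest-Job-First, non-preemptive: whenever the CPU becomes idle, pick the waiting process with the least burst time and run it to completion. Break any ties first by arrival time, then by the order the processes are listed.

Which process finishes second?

P7

Gantt: | P4 0-1 | P7 1-2 | P0 2-5 | P6 5-9 | P1 9-15 | P3 15-22 | P5 22-30 | P2 30-39 |
Completion: P0=5  P1=15  P2=39  P3=22  P4=1  P5=30  P6=9  P7=2
Turnaround (C−A): P0=5  P1=15  P2=39  P3=22  P4=1  P5=30  P6=9  P7=2
Finish order: P4 → P7 → P0 → P6 → P1 → P3 → P5 → P2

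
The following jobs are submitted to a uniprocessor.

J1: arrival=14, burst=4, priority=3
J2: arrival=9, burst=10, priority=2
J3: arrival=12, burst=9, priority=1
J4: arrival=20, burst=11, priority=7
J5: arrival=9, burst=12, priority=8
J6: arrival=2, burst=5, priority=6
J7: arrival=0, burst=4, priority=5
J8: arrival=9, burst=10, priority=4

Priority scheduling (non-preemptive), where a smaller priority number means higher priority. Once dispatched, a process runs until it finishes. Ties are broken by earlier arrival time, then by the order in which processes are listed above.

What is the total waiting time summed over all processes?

112

Gantt: | J7 0-4 | J6 4-9 | J2 9-19 | J3 19-28 | J1 28-32 | J8 32-42 | J4 42-53 | J5 53-65 |
Completion: J1=32  J2=19  J3=28  J4=53  J5=65  J6=9  J7=4  J8=42
Turnaround (C−A): J1=18  J2=10  J3=16  J4=33  J5=56  J6=7  J7=4  J8=33
Waiting = turnaround − burst: J1=14, J2=0, J3=7, J4=22, J5=44, J6=2, J7=0, J8=23
Total waiting = 14 + 0 + 7 + 22 + 44 + 2 + 0 + 23 = 112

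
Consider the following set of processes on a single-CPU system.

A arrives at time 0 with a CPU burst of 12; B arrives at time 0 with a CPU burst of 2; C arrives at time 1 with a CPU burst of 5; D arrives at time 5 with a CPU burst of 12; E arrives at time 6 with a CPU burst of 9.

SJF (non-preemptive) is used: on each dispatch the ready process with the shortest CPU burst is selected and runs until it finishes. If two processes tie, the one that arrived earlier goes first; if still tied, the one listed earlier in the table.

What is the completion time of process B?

2

Timeline: | B 0-2 | C 2-7 | E 7-16 | A 16-28 | D 28-40 |
Completion: A=28  B=2  C=7  D=40  E=16
Turnaround (C−A): A=28  B=2  C=6  D=35  E=10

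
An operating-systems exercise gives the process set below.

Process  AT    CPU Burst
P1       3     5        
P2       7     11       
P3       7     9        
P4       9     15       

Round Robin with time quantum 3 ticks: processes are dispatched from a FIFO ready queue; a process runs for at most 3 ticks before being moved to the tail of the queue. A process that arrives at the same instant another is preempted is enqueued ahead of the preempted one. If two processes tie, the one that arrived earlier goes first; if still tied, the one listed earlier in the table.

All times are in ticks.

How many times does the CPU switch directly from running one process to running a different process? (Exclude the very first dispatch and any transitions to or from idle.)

Gantt: | idle 0-3 | P1 3-8 | P2 8-11 | P3 11-14 | P4 14-17 | P2 17-20 | P3 20-23 | P4 23-26 | P2 26-29 | P3 29-32 | P4 32-35 | P2 35-37 | P4 37-43 |
Completion: P1=8  P2=37  P3=32  P4=43

11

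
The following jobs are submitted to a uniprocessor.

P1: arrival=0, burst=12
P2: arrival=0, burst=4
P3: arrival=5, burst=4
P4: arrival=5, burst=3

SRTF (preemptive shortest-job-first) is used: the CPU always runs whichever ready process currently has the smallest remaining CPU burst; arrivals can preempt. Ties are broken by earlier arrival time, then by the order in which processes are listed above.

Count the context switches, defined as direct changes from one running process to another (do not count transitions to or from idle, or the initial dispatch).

4

Gantt: | P2 0-4 | P1 4-5 | P4 5-8 | P3 8-12 | P1 12-23 |
Completion: P1=23  P2=4  P3=12  P4=8
Turnaround (C−A): P1=23  P2=4  P3=7  P4=3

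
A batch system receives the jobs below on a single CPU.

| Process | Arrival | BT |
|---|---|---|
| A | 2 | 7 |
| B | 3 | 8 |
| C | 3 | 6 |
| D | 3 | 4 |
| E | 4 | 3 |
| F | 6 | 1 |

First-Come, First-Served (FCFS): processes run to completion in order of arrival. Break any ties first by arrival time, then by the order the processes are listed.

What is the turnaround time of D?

24

Schedule: | idle 0-2 | A 2-9 | B 9-17 | C 17-23 | D 23-27 | E 27-30 | F 30-31 |
Completion: A=9  B=17  C=23  D=27  E=30  F=31
Turnaround(D) = completion − arrival = 27 − 3 = 24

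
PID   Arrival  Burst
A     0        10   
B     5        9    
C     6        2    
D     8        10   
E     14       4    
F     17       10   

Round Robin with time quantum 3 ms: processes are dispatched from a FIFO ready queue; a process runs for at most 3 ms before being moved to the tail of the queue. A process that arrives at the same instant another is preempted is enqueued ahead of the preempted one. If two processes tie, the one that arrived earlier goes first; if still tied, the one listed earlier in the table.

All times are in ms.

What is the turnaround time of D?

36

Schedule: | A 0-6 | B 6-9 | C 9-11 | A 11-14 | D 14-17 | B 17-20 | E 20-23 | A 23-24 | F 24-27 | D 27-30 | B 30-33 | E 33-34 | F 34-37 | D 37-40 | F 40-43 | D 43-44 | F 44-45 |
Completion: A=24  B=33  C=11  D=44  E=34  F=45
Turnaround (C−A): A=24  B=28  C=5  D=36  E=20  F=28
Turnaround(D) = completion − arrival = 44 − 8 = 36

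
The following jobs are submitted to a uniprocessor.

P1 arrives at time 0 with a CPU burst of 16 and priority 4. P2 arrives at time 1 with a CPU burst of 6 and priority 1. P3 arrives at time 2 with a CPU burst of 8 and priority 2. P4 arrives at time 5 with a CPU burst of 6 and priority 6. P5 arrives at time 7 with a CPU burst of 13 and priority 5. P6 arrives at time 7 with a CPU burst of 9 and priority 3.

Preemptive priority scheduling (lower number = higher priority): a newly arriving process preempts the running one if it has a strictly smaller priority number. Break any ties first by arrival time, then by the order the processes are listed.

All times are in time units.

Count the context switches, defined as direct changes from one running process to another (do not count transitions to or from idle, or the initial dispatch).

6

Timeline: | P1 0-1 | P2 1-7 | P3 7-15 | P6 15-24 | P1 24-39 | P5 39-52 | P4 52-58 |
Completion: P1=39  P2=7  P3=15  P4=58  P5=52  P6=24
Turnaround (C−A): P1=39  P2=6  P3=13  P4=53  P5=45  P6=17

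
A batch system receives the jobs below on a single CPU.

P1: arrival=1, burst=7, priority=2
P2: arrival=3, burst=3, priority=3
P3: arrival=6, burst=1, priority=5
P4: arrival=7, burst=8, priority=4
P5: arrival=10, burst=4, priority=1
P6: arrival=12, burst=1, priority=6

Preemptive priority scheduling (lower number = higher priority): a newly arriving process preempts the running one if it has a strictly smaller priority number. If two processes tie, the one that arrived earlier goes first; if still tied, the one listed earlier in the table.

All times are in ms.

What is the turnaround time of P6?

Timeline: | idle 0-1 | P1 1-8 | P2 8-10 | P5 10-14 | P2 14-15 | P4 15-23 | P3 23-24 | P6 24-25 |
Completion: P1=8  P2=15  P3=24  P4=23  P5=14  P6=25
Turnaround (C−A): P1=7  P2=12  P3=18  P4=16  P5=4  P6=13
Turnaround(P6) = completion − arrival = 25 − 12 = 13

13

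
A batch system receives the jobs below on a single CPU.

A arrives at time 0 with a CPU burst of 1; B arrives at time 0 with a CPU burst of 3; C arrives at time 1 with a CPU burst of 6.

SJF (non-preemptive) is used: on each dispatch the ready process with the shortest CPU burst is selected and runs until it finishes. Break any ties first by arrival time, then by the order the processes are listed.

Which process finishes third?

C

Schedule: | A 0-1 | B 1-4 | C 4-10 |
Completion: A=1  B=4  C=10
Turnaround (C−A): A=1  B=4  C=9
Finish order: A → B → C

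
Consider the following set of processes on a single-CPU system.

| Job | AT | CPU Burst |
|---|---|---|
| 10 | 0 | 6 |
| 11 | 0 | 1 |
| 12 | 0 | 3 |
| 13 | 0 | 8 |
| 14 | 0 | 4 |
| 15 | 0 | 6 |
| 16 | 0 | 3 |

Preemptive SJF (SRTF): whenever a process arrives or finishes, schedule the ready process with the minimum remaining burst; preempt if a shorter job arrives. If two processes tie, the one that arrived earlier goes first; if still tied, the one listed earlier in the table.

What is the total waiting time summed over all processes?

Schedule: | 11 0-1 | 12 1-4 | 16 4-7 | 14 7-11 | 10 11-17 | 15 17-23 | 13 23-31 |
Completion: 10=17  11=1  12=4  13=31  14=11  15=23  16=7
Waiting = turnaround − burst: 10=11, 11=0, 12=1, 13=23, 14=7, 15=17, 16=4
Total waiting = 11 + 0 + 1 + 23 + 7 + 17 + 4 = 63

63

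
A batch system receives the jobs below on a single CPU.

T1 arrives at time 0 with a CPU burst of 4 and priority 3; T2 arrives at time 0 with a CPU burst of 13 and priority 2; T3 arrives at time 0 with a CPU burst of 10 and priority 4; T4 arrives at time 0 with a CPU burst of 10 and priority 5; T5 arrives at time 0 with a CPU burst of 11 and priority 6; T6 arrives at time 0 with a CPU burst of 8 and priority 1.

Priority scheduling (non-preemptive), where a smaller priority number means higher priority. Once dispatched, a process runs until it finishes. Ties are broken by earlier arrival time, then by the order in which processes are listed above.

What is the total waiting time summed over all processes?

134

Schedule: | T6 0-8 | T2 8-21 | T1 21-25 | T3 25-35 | T4 35-45 | T5 45-56 |
Completion: T1=25  T2=21  T3=35  T4=45  T5=56  T6=8
Turnaround (C−A): T1=25  T2=21  T3=35  T4=45  T5=56  T6=8
Waiting = turnaround − burst: T1=21, T2=8, T3=25, T4=35, T5=45, T6=0
Total waiting = 21 + 8 + 25 + 35 + 45 + 0 = 134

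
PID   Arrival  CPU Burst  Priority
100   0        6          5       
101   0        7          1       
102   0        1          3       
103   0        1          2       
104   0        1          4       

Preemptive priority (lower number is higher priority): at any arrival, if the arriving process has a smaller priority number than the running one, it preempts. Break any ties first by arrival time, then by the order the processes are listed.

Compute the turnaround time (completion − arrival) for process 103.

8

Timeline: | 101 0-7 | 103 7-8 | 102 8-9 | 104 9-10 | 100 10-16 |
Completion: 100=16  101=7  102=9  103=8  104=10
Turnaround (C−A): 100=16  101=7  102=9  103=8  104=10
Turnaround(103) = completion − arrival = 8 − 0 = 8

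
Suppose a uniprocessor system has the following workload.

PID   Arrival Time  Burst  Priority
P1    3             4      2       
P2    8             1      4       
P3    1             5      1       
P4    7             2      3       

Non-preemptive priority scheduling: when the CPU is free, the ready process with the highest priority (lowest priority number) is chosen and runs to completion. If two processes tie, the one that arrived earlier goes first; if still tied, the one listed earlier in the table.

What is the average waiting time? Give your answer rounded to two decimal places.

Schedule: | idle 0-1 | P3 1-6 | P1 6-10 | P4 10-12 | P2 12-13 |
Completion: P1=10  P2=13  P3=6  P4=12
Turnaround (C−A): P1=7  P2=5  P3=5  P4=5
Waiting times: P1=3, P2=4, P3=0, P4=3
Average waiting = (3+4+0+3) / 4 = 10/4 = 2.50

2.50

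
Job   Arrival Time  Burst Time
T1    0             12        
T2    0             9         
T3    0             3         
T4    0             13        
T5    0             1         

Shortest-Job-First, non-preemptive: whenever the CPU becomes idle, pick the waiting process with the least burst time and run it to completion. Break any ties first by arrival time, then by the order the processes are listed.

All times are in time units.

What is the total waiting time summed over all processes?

Gantt: | T5 0-1 | T3 1-4 | T2 4-13 | T1 13-25 | T4 25-38 |
Completion: T1=25  T2=13  T3=4  T4=38  T5=1
Turnaround (C−A): T1=25  T2=13  T3=4  T4=38  T5=1
Waiting = turnaround − burst: T1=13, T2=4, T3=1, T4=25, T5=0
Total waiting = 13 + 4 + 1 + 25 + 0 = 43

43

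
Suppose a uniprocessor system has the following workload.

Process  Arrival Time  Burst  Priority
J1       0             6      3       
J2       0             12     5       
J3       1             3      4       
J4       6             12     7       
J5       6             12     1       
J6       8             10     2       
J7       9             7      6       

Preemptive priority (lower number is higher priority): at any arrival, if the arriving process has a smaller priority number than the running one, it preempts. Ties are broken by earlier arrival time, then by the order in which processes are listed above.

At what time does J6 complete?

28

Timeline: | J1 0-6 | J5 6-18 | J6 18-28 | J3 28-31 | J2 31-43 | J7 43-50 | J4 50-62 |
Completion: J1=6  J2=43  J3=31  J4=62  J5=18  J6=28  J7=50
Turnaround (C−A): J1=6  J2=43  J3=30  J4=56  J5=12  J6=20  J7=41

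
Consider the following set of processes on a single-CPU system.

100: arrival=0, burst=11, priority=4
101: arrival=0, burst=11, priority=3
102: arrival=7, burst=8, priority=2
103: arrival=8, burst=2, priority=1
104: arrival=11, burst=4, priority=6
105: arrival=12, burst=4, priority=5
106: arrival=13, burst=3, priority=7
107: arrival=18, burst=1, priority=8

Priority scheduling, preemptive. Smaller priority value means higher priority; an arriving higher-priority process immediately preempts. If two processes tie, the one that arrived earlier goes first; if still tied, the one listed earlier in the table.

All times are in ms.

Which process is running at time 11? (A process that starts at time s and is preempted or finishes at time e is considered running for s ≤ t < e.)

Timeline: | 101 0-7 | 102 7-8 | 103 8-10 | 102 10-17 | 101 17-21 | 100 21-32 | 105 32-36 | 104 36-40 | 106 40-43 | 107 43-44 |
Completion: 100=32  101=21  102=17  103=10  104=40  105=36  106=43  107=44
Turnaround (C−A): 100=32  101=21  102=10  103=2  104=29  105=24  106=30  107=26

102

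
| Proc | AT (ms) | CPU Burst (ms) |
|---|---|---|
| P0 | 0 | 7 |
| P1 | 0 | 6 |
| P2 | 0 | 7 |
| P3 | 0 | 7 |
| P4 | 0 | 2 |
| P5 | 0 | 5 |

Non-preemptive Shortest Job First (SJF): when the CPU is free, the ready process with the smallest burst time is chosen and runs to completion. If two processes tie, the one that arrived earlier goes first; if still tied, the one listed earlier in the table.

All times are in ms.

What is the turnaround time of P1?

13

Schedule: | P4 0-2 | P5 2-7 | P1 7-13 | P0 13-20 | P2 20-27 | P3 27-34 |
Completion: P0=20  P1=13  P2=27  P3=34  P4=2  P5=7
Turnaround (C−A): P0=20  P1=13  P2=27  P3=34  P4=2  P5=7
Turnaround(P1) = completion − arrival = 13 − 0 = 13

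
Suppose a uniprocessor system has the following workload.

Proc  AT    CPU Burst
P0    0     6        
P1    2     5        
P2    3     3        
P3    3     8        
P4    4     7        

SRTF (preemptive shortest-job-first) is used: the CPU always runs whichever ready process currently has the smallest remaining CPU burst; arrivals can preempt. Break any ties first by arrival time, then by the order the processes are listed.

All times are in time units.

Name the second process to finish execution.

Timeline: | P0 0-6 | P2 6-9 | P1 9-14 | P4 14-21 | P3 21-29 |
Completion: P0=6  P1=14  P2=9  P3=29  P4=21
Turnaround (C−A): P0=6  P1=12  P2=6  P3=26  P4=17
Finish order: P0 → P2 → P1 → P4 → P3

P2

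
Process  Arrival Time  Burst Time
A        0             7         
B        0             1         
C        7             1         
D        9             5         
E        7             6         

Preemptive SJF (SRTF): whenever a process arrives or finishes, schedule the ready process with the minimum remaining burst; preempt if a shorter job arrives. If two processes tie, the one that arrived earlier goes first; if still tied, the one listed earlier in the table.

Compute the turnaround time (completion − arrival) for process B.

Gantt: | B 0-1 | A 1-8 | C 8-9 | D 9-14 | E 14-20 |
Completion: A=8  B=1  C=9  D=14  E=20
Turnaround (C−A): A=8  B=1  C=2  D=5  E=13
Turnaround(B) = completion − arrival = 1 − 0 = 1

1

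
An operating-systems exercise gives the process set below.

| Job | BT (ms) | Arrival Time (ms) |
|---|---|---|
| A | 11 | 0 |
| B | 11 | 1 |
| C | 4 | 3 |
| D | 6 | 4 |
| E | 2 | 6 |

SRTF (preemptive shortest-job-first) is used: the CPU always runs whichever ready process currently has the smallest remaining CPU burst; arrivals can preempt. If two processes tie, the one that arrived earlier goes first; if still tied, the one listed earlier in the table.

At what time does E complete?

9

Gantt: | A 0-3 | C 3-7 | E 7-9 | D 9-15 | A 15-23 | B 23-34 |
Completion: A=23  B=34  C=7  D=15  E=9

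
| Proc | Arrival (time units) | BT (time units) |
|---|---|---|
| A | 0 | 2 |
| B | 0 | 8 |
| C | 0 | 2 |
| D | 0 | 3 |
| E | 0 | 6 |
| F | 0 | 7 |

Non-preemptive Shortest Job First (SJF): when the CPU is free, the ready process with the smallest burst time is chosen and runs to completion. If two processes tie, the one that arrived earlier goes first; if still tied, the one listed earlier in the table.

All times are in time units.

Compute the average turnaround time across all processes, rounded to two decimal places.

12.33

Timeline: | A 0-2 | C 2-4 | D 4-7 | E 7-13 | F 13-20 | B 20-28 |
Completion: A=2  B=28  C=4  D=7  E=13  F=20
Turnaround (C−A): A=2  B=28  C=4  D=7  E=13  F=20
Turnaround times: A=2, B=28, C=4, D=7, E=13, F=20
Average turnaround = (2+28+4+7+13+20) / 6 = 74/6 = 12.33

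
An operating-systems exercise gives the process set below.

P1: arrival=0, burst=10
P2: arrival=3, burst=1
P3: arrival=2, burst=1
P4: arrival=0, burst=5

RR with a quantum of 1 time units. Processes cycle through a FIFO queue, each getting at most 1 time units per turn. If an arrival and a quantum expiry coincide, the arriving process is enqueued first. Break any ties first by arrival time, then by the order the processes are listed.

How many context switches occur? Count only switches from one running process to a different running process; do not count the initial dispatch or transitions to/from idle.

Timeline: | P1 0-1 | P4 1-2 | P1 2-3 | P3 3-4 | P4 4-5 | P2 5-6 | P1 6-7 | P4 7-8 | P1 8-9 | P4 9-10 | P1 10-11 | P4 11-12 | P1 12-17 |
Completion: P1=17  P2=6  P3=4  P4=12
Turnaround (C−A): P1=17  P2=3  P3=2  P4=12

12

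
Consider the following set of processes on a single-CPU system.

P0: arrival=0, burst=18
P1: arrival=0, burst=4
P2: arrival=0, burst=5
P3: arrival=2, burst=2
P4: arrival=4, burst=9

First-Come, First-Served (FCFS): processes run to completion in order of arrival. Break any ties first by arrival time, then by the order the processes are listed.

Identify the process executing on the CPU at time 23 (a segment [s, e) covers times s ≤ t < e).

P2

Timeline: | P0 0-18 | P1 18-22 | P2 22-27 | P3 27-29 | P4 29-38 |
Completion: P0=18  P1=22  P2=27  P3=29  P4=38
Turnaround (C−A): P0=18  P1=22  P2=27  P3=27  P4=34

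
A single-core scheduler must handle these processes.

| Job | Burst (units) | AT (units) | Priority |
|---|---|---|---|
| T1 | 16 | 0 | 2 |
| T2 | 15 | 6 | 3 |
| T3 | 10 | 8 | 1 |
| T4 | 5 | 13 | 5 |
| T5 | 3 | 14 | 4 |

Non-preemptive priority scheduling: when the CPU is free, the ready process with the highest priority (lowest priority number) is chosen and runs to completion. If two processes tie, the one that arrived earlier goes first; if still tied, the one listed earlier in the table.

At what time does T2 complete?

Timeline: | T1 0-16 | T3 16-26 | T2 26-41 | T5 41-44 | T4 44-49 |
Completion: T1=16  T2=41  T3=26  T4=49  T5=44

41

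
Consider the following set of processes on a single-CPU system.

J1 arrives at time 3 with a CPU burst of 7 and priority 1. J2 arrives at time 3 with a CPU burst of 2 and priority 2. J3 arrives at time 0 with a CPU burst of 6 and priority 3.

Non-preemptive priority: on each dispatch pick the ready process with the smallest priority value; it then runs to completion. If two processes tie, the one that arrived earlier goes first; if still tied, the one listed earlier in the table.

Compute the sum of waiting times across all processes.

13

Schedule: | J3 0-6 | J1 6-13 | J2 13-15 |
Completion: J1=13  J2=15  J3=6
Waiting = turnaround − burst: J1=3, J2=10, J3=0
Total waiting = 3 + 10 + 0 = 13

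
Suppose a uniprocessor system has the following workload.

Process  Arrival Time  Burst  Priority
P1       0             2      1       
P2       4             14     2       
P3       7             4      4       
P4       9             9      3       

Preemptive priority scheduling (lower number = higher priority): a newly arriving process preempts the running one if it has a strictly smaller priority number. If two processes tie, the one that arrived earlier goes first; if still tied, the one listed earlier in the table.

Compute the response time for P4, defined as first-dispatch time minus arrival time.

9

Schedule: | P1 0-2 | idle 2-4 | P2 4-18 | P4 18-27 | P3 27-31 |
Completion: P1=2  P2=18  P3=31  P4=27
Turnaround (C−A): P1=2  P2=14  P3=24  P4=18
Response(P4) = first start − arrival = 18 − 9 = 9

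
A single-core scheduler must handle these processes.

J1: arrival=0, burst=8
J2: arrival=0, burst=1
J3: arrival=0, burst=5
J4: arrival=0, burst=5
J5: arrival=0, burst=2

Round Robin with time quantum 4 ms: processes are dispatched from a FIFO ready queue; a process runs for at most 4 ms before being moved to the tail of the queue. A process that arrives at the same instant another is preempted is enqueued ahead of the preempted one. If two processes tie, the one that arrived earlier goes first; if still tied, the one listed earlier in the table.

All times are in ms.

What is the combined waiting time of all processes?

Gantt: | J1 0-4 | J2 4-5 | J3 5-9 | J4 9-13 | J5 13-15 | J1 15-19 | J3 19-20 | J4 20-21 |
Completion: J1=19  J2=5  J3=20  J4=21  J5=15
Turnaround (C−A): J1=19  J2=5  J3=20  J4=21  J5=15
Waiting = turnaround − burst: J1=11, J2=4, J3=15, J4=16, J5=13
Total waiting = 11 + 4 + 15 + 16 + 13 = 59

59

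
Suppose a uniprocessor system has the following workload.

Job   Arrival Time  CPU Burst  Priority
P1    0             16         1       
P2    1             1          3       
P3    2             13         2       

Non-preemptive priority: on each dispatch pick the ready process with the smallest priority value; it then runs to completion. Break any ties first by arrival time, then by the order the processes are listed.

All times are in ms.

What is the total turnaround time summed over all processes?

72

Schedule: | P1 0-16 | P3 16-29 | P2 29-30 |
Completion: P1=16  P2=30  P3=29
Turnaround = completion − arrival: P1=16, P2=29, P3=27
Total turnaround = 16 + 29 + 27 = 72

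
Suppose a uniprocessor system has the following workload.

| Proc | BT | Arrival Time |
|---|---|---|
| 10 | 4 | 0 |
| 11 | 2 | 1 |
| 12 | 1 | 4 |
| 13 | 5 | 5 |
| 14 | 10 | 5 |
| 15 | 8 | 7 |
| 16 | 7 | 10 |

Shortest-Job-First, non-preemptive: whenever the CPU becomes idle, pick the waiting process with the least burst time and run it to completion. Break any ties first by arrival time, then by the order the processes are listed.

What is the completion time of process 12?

Timeline: | 10 0-4 | 12 4-5 | 11 5-7 | 13 7-12 | 16 12-19 | 15 19-27 | 14 27-37 |
Completion: 10=4  11=7  12=5  13=12  14=37  15=27  16=19
Turnaround (C−A): 10=4  11=6  12=1  13=7  14=32  15=20  16=9

5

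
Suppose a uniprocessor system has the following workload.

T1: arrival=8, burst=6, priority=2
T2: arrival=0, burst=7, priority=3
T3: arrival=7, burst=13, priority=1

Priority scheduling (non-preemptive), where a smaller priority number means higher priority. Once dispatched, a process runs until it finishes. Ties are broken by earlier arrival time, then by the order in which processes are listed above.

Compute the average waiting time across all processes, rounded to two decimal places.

Gantt: | T2 0-7 | T3 7-20 | T1 20-26 |
Completion: T1=26  T2=7  T3=20
Waiting times: T1=12, T2=0, T3=0
Average waiting = (12+0+0) / 3 = 12/3 = 4.00

4.00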